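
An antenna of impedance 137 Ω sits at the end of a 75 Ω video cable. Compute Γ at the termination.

Γ = (Z_L − Z_0)/(Z_L + Z_0) = (137 − 75)/(137 + 75) = 62/212

Γ = 0.292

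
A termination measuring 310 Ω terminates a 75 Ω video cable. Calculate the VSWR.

Γ = (310 − 75)/(310 + 75) = 0.61
VSWR = (1 + 0.61)/(1 − 0.61)

VSWR ≈ 4.13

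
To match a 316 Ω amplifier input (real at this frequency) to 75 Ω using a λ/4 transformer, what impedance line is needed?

Z_qwt ≈ 154 Ω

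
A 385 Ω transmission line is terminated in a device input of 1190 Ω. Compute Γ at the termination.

Γ = (Z_L − Z_0)/(Z_L + Z_0) = (1190 − 385)/(1190 + 385) = 805/1575

Γ = 0.511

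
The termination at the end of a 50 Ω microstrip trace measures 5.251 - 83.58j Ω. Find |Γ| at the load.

|Γ| ≈ 0.946

Γ = (Z_L − Z_0)/(Z_L + Z_0) = (-44.75 − j83.58)/(55.25 − j83.58)
|Γ| = 94.8/100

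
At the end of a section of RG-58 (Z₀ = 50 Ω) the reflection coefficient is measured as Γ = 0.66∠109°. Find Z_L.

Z_L ≈ 15.1 + j33.5 Ω

Z_L = Z_0·(1 + Γ)/(1 − Γ) = 50·(0.785 + j0.624)/(1.21 − j0.624)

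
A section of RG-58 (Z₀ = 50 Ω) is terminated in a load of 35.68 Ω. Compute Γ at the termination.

Γ = (Z_L − Z_0)/(Z_L + Z_0) = (35.68 − 50)/(35.68 + 50) = -14.32/85.68

Γ = -0.167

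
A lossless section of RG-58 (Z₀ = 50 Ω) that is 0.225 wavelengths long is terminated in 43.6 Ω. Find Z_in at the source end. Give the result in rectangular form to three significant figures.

Z_in ≈ 56.9 + j2.42 Ω

βl = 2π × 0.225 = 81°
tan(βl) = tan(81°) = 6.31
Z_in = Z_0·(Z_L + jZ_0·tanβl)/(Z_0 + jZ_L·tanβl)
     = 50·(43.6 + j316)/(50 + j275)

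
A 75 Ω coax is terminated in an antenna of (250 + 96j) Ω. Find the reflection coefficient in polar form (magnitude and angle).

Γ = (Z_L − Z_0)/(Z_L + Z_0) = (175 + j96)/(325 + j96)
|Γ| = 200/339 = 0.589

Γ ≈ 0.589 ∠ 12.3°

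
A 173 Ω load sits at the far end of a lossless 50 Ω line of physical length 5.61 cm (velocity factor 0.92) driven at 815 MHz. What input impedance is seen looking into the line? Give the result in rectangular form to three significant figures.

Z_in ≈ 18.9 − j26.1 Ω

λ = v/f = 0.92·c / 815 MHz = 0.339 m
βl = 2π·l/λ = 2π × 0.166 = 59.6°
tan(βl) = tan(59.6°) = 1.71
Z_in = Z_0·(Z_L + jZ_0·tanβl)/(Z_0 + jZ_L·tanβl)
     = 50·(173 + j85.3)/(50 + j295)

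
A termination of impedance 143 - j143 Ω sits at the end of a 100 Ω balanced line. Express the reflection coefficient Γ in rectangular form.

Γ = (Z_L − Z_0)/(Z_L + Z_0) = (43 − j143)/(243 − j143)

Γ ≈ 0.389 − j0.36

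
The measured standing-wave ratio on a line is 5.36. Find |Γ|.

|Γ| ≈ 0.686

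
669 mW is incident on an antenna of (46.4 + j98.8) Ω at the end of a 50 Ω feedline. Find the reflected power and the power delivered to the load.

P_reflected ≈ 343 mW; P_delivered ≈ 326 mW

|Γ| = |(-3.6 + j98.8)/(96.4 + j98.8)| = 0.716
|Γ|² = 0.513
P_refl = |Γ|²·P_inc = 343 mW, P_del = (1 − |Γ|²)·P_inc = 326 mW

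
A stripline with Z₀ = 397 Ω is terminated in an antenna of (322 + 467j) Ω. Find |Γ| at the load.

|Γ| ≈ 0.552

Γ = (Z_L − Z_0)/(Z_L + Z_0) = (-75 + j467)/(719 + j467)
|Γ| = 473/857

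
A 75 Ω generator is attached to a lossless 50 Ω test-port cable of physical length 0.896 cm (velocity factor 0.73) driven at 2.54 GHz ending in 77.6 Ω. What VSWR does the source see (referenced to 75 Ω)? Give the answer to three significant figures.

λ = v/f = 0.73·c / 2.54 GHz = 0.0862 m
βl = 2π·l/λ = 2π × 0.104 = 37.4°
tan(βl) = 0.765
Z_in = Z_0·(Z_L + jZ_0·tanβl)/(Z_0 + jZ_L·tanβl) = 51.1 − j22.4 Ω
Γ_s = (Z_in − Z_s)/(Z_in + Z_s) = (-23.9 − j22.4)/(126 − j22.4), |Γ_s| = 0.256
VSWR = (1 + |Γ_s|)/(1 − |Γ_s|)

VSWR ≈ 1.69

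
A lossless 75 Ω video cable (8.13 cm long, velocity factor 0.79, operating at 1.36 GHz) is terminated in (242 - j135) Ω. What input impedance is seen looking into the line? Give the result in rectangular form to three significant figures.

λ = v/f = 0.79·c / 1.36 GHz = 0.174 m
βl = 2π·l/λ = 2π × 0.467 = 168°
tan(βl) = tan(168°) = -0.213
Z_in = Z_0·(Z_L + jZ_0·tanβl)/(Z_0 + jZ_L·tanβl)
     = 75·(242 − j151)/(46.2 − j51.7)

Z_in ≈ 296 + j86.3 Ω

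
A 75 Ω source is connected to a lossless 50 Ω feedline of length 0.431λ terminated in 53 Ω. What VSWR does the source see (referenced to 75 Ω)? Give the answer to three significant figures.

VSWR ≈ 1.45

βl = 2π × 0.431 = 155°
tan(βl) = -0.463
Z_in = Z_0·(Z_L + jZ_0·tanβl)/(Z_0 + jZ_L·tanβl) = 51.9 + j2.31 Ω
Γ_s = (Z_in − Z_s)/(Z_in + Z_s) = (-23.1 + j2.31)/(127 + j2.31), |Γ_s| = 0.183
VSWR = (1 + |Γ_s|)/(1 − |Γ_s|)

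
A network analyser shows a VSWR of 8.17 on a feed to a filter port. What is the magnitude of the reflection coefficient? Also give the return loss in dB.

|Γ| = (S − 1)/(S + 1) = (8.17 − 1)/(8.17 + 1) = 7.17/9.17
RL = −20·log₁₀|Γ| = −20·log₁₀(0.782)

|Γ| ≈ 0.782; return loss ≈ 2.14 dB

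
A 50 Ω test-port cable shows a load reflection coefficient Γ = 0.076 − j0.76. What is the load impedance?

Z_L ≈ 14.6 − j53.1 Ω

Z_L = Z_0·(1 + Γ)/(1 − Γ) = 50·(1.08 − j0.76)/(0.924 + j0.76)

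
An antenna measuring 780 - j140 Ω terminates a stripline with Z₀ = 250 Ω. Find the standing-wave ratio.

Γ = (Z_L − Z_0)/(Z_L + Z_0) = (530 − j140)/(1030 − j140)
|Γ| = 548/1040 = 0.527
VSWR = (1 + |Γ|)/(1 − |Γ|) = 1.53/0.473

VSWR ≈ 3.23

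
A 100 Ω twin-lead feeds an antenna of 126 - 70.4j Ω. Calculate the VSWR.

Γ = (Z_L − Z_0)/(Z_L + Z_0) = (26 − j70.4)/(226 − j70.4)
|Γ| = 75/237 = 0.317
VSWR = (1 + |Γ|)/(1 − |Γ|) = 1.32/0.683

VSWR ≈ 1.93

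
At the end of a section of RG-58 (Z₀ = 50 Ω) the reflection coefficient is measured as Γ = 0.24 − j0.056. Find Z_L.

Z_L ≈ 80.9 − j9.64 Ω

Z_L = Z_0·(1 + Γ)/(1 − Γ) = 50·(1.24 − j0.056)/(0.76 + j0.056)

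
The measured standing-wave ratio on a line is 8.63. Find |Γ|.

|Γ| = (S − 1)/(S + 1) = (8.63 − 1)/(8.63 + 1) = 7.63/9.63

|Γ| ≈ 0.792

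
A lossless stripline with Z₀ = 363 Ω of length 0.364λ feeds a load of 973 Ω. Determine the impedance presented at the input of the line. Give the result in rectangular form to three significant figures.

Z_in ≈ 215 + j246 Ω

βl = 2π × 0.364 = 131°
tan(βl) = tan(131°) = -1.15
Z_in = Z_0·(Z_L + jZ_0·tanβl)/(Z_0 + jZ_L·tanβl)
     = 363·(973 − j417)/(363 − j1120)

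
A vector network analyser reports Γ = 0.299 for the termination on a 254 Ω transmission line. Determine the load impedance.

Z_L = Z_0·(1 + Γ)/(1 − Γ) = 254·(1.3)/(0.701)

Z_L ≈ 471 Ω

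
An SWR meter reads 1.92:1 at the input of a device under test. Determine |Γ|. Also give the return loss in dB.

|Γ| = (S − 1)/(S + 1) = (1.92 − 1)/(1.92 + 1) = 0.92/2.92
RL = −20·log₁₀|Γ| = −20·log₁₀(0.315)

|Γ| ≈ 0.315; return loss ≈ 10 dB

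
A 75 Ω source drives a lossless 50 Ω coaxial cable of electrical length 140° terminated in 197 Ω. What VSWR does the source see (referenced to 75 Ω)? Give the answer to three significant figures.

VSWR ≈ 4.03

tan(βl) = -0.839
Z_in = Z_0·(Z_L + jZ_0·tanβl)/(Z_0 + jZ_L·tanβl) = 28.1 + j51.1 Ω
Γ_s = (Z_in − Z_s)/(Z_in + Z_s) = (-46.9 + j51.1)/(103 + j51.1), |Γ_s| = 0.602
VSWR = (1 + |Γ_s|)/(1 − |Γ_s|)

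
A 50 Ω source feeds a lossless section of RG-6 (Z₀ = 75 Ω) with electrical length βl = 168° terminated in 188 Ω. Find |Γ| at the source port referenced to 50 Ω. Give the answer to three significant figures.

|Γ| ≈ 0.572

tan(βl) = -0.213
Z_in = Z_0·(Z_L + jZ_0·tanβl)/(Z_0 + jZ_L·tanβl) = 153 + j65.6 Ω
Γ_s = (Z_in − Z_s)/(Z_in + Z_s) = (103 + j65.6)/(203 + j65.6), |Γ_s| = 0.572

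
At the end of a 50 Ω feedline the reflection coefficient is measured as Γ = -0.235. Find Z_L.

Z_L ≈ 31 Ω

Z_L = Z_0·(1 + Γ)/(1 − Γ) = 50·(0.765)/(1.23)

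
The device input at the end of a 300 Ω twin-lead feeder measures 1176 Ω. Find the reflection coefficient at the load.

Γ = (Z_L − Z_0)/(Z_L + Z_0) = (1176 − 300)/(1176 + 300) = 876/1476

Γ = 0.593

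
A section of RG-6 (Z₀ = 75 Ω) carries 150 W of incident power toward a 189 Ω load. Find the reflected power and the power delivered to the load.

Γ = (189 − 75)/(189 + 75) = 0.432
|Γ|² = 0.186
P_refl = |Γ|²·P_inc = 28 W, P_del = (1 − |Γ|²)·P_inc = 122 W

P_reflected ≈ 28 W; P_delivered ≈ 122 W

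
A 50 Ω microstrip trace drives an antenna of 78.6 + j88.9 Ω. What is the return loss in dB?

Γ = (28.6 + j88.9)/(128.6 + j88.9), |Γ| = 0.597
RL = −20·log₁₀|Γ| = −20·log₁₀(0.597)

RL ≈ 4.48 dB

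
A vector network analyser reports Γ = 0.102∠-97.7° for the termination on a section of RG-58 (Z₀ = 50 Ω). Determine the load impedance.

Z_L = Z_0·(1 + Γ)/(1 − Γ) = 50·(0.986 − j0.101)/(1.01 + j0.101)

Z_L ≈ 47.7 − j9.74 Ω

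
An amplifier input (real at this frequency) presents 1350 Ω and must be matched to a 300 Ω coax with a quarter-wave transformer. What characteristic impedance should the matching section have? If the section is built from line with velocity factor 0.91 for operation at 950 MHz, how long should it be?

Z_qwt ≈ 636 Ω; length ≈ 7.18 cm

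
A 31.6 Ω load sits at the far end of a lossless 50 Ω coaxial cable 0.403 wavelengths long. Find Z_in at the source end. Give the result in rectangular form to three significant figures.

βl = 2π × 0.403 = 145°
tan(βl) = tan(145°) = -0.698
Z_in = Z_0·(Z_L + jZ_0·tanβl)/(Z_0 + jZ_L·tanβl)
     = 50·(31.6 − j34.9)/(50 − j22.1)

Z_in ≈ 39.3 − j17.5 Ω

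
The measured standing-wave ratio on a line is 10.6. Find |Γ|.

|Γ| = (S − 1)/(S + 1) = (10.6 − 1)/(10.6 + 1) = 9.6/11.6

|Γ| ≈ 0.828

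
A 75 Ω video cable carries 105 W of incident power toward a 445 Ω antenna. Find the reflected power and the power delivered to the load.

Γ = (445 − 75)/(445 + 75) = 0.712
|Γ|² = 0.506
P_refl = |Γ|²·P_inc = 53.2 W, P_del = (1 − |Γ|²)·P_inc = 51.8 W

P_reflected ≈ 53.2 W; P_delivered ≈ 51.8 W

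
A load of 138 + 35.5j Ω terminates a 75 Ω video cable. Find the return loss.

RL ≈ 9.5 dB

Γ = (63 + j35.5)/(213 + j35.5), |Γ| = 0.335
RL = −20·log₁₀|Γ| = −20·log₁₀(0.335)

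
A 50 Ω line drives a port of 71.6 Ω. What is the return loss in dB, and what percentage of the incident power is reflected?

Γ = (71.6 − 50)/(71.6 + 50) = 0.178
RL = −20·log₁₀(0.178) = 15 dB
P_refl/P_inc = |Γ|² = 0.0316

RL ≈ 15 dB; 3.16% of incident power reflected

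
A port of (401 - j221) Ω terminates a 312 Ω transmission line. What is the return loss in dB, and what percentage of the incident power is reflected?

Γ = (89 − j221)/(713 − j221), |Γ| = 0.319
RL = −20·log₁₀(0.319) = 9.92 dB
P_refl/P_inc = |Γ|² = 0.102

RL ≈ 9.92 dB; 10.2% of incident power reflected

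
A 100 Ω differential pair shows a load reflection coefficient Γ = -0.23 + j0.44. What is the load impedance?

Z_L ≈ 44.2 + j51.6 Ω

Z_L = Z_0·(1 + Γ)/(1 − Γ) = 100·(0.77 + j0.44)/(1.23 − j0.44)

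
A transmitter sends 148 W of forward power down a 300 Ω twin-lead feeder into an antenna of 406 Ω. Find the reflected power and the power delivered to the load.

Γ = (406 − 300)/(406 + 300) = 0.15
|Γ|² = 0.0225
P_refl = |Γ|²·P_inc = 3.34 W, P_del = (1 − |Γ|²)·P_inc = 145 W

P_reflected ≈ 3.34 W; P_delivered ≈ 145 W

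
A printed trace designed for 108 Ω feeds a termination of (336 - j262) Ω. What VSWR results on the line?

Γ = (Z_L − Z_0)/(Z_L + Z_0) = (228 − j262)/(444 − j262)
|Γ| = 347/516 = 0.674
VSWR = (1 + |Γ|)/(1 − |Γ|) = 1.67/0.326

VSWR ≈ 5.13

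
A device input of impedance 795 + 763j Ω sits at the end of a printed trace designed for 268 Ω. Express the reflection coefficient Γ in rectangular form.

Γ ≈ 0.667 + j0.239

Γ = (Z_L − Z_0)/(Z_L + Z_0) = (527 + j763)/(1063 + j763)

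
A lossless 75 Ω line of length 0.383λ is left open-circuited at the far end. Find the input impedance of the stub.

βl = 2π × 0.383 = 138°
tan(βl) = -0.904
For an open-circuited stub, Z_in = −jZ_0·cot(βl) = −jZ_0/tan(βl)

Z_in ≈ +j82.9 Ω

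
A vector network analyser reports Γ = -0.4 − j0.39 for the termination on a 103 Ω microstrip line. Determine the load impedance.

Z_L = Z_0·(1 + Γ)/(1 − Γ) = 103·(0.6 − j0.39)/(1.4 + j0.39)

Z_L ≈ 33.5 − j38 Ω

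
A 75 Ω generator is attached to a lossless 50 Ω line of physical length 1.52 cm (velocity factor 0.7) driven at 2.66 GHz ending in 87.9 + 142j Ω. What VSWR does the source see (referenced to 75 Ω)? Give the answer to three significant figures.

VSWR ≈ 8.29

λ = v/f = 0.7·c / 2.66 GHz = 0.0789 m
βl = 2π·l/λ = 2π × 0.193 = 69.3°
tan(βl) = 2.65
Z_in = Z_0·(Z_L + jZ_0·tanβl)/(Z_0 + jZ_L·tanβl) = 11 − j34.2 Ω
Γ_s = (Z_in − Z_s)/(Z_in + Z_s) = (-64 − j34.2)/(86 − j34.2), |Γ_s| = 0.785
VSWR = (1 + |Γ_s|)/(1 − |Γ_s|)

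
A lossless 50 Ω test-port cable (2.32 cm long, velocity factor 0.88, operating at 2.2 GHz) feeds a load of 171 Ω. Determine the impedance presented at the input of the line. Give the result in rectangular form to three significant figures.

Z_in ≈ 16.4 − j16.8 Ω

λ = v/f = 0.88·c / 2.2 GHz = 0.12 m
βl = 2π·l/λ = 2π × 0.193 = 69.6°
tan(βl) = tan(69.6°) = 2.69
Z_in = Z_0·(Z_L + jZ_0·tanβl)/(Z_0 + jZ_L·tanβl)
     = 50·(171 + j134)/(50 + j460)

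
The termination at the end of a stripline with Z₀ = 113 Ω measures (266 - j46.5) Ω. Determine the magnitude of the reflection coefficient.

Γ = (Z_L − Z_0)/(Z_L + Z_0) = (153 − j46.5)/(379 − j46.5)
|Γ| = 160/382

|Γ| ≈ 0.419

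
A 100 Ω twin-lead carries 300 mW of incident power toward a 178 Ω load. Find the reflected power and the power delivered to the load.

P_reflected ≈ 23.6 mW; P_delivered ≈ 276 mW

Γ = (178 − 100)/(178 + 100) = 0.281
|Γ|² = 0.0787
P_refl = |Γ|²·P_inc = 23.6 mW, P_del = (1 − |Γ|²)·P_inc = 276 mW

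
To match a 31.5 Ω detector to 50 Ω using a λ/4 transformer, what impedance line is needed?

Z_qwt = √(Z_0·R_L) = √(50 × 31.5) = √1575

Z_qwt ≈ 39.7 Ω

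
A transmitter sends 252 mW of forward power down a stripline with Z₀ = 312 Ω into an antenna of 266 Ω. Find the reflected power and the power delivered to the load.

P_reflected ≈ 1.6 mW; P_delivered ≈ 250 mW

Γ = (266 − 312)/(266 + 312) = -0.0796
|Γ|² = 0.00633
P_refl = |Γ|²·P_inc = 1.6 mW, P_del = (1 − |Γ|²)·P_inc = 250 mW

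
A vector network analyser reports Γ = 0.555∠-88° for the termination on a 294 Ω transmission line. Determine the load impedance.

Z_L = Z_0·(1 + Γ)/(1 − Γ) = 294·(1.02 − j0.555)/(0.981 + j0.555)

Z_L ≈ 160 − j257 Ω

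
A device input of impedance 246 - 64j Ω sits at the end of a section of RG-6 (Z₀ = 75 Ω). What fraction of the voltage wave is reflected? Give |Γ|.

|Γ| ≈ 0.558

Γ = (Z_L − Z_0)/(Z_L + Z_0) = (171 − j64)/(321 − j64)
|Γ| = 183/327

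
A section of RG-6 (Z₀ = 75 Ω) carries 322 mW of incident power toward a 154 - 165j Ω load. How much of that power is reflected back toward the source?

|Γ| = |(79 − j165)/(229 − j165)| = 0.648
|Γ|² = 0.42
P_refl = |Γ|²·P_inc = 135 mW, P_del = (1 − |Γ|²)·P_inc = 187 mW

P_reflected ≈ 135 mW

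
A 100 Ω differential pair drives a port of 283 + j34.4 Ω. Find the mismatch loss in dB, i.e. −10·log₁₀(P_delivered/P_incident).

Γ = (183 + j34.4)/(383 + j34.4), |Γ| = 0.484
|Γ|² = 0.234, so P_del/P_inc = 1 − |Γ|² = 0.766
ML = −10·log₁₀(1 − |Γ|²)

mismatch loss ≈ 1.16 dB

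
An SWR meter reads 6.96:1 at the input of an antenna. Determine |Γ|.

|Γ| = (S − 1)/(S + 1) = (6.96 − 1)/(6.96 + 1) = 5.96/7.96

|Γ| ≈ 0.749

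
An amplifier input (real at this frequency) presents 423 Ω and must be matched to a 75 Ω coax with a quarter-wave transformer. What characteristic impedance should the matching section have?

Z_qwt = √(Z_0·R_L) = √(75 × 423) = √31720

Z_qwt ≈ 178 Ω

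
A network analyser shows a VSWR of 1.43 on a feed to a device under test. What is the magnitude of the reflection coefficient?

|Γ| ≈ 0.177

|Γ| = (S − 1)/(S + 1) = (1.43 − 1)/(1.43 + 1) = 0.43/2.43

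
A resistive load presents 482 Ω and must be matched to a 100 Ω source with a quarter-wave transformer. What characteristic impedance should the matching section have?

Z_qwt = √(Z_0·R_L) = √(100 × 482) = √48200

Z_qwt ≈ 220 Ω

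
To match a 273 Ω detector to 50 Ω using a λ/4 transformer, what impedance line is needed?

Z_qwt ≈ 117 Ω

Z_qwt = √(Z_0·R_L) = √(50 × 273) = √13650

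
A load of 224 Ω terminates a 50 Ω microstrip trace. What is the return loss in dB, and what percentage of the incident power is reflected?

Γ = (224 − 50)/(224 + 50) = 0.635
RL = −20·log₁₀(0.635) = 3.94 dB
P_refl/P_inc = |Γ|² = 0.403

RL ≈ 3.94 dB; 40.3% of incident power reflected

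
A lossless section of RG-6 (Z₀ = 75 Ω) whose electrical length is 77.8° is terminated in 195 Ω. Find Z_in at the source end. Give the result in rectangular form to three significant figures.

Z_in ≈ 30 − j13.7 Ω

tan(βl) = tan(77.8°) = 4.63
Z_in = Z_0·(Z_L + jZ_0·tanβl)/(Z_0 + jZ_L·tanβl)
     = 75·(195 + j347)/(75 + j902)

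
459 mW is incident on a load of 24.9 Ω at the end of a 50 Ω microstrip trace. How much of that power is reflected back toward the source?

Γ = (24.9 − 50)/(24.9 + 50) = -0.335
|Γ|² = 0.112
P_refl = |Γ|²·P_inc = 51.5 mW, P_del = (1 − |Γ|²)·P_inc = 407 mW

P_reflected ≈ 51.5 mW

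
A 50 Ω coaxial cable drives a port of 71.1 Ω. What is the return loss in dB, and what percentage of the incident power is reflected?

RL ≈ 15.2 dB; 3.04% of incident power reflected

Γ = (71.1 − 50)/(71.1 + 50) = 0.174
RL = −20·log₁₀(0.174) = 15.2 dB
P_refl/P_inc = |Γ|² = 0.0304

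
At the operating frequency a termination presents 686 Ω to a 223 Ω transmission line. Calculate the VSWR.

Γ = (686 − 223)/(686 + 223) = 0.509
VSWR = (1 + 0.509)/(1 − 0.509)

VSWR ≈ 3.08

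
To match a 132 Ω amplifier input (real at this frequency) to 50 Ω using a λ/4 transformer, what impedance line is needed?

Z_qwt = √(Z_0·R_L) = √(50 × 132) = √6600

Z_qwt ≈ 81.2 Ω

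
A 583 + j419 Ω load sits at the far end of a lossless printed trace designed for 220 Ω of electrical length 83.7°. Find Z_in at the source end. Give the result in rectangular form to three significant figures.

Z_in ≈ 57.6 − j63.3 Ω

tan(βl) = tan(83.7°) = 9.06
Z_in = Z_0·(Z_L + jZ_0·tanβl)/(Z_0 + jZ_L·tanβl)
     = 220·(583 + j2410)/(-3580 + j5280)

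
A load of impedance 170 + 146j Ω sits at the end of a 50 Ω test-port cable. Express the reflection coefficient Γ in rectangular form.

Γ = (Z_L − Z_0)/(Z_L + Z_0) = (120 + j146)/(220 + j146)

Γ ≈ 0.684 + j0.209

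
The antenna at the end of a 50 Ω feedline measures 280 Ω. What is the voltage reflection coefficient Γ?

Γ = 0.697

Γ = (Z_L − Z_0)/(Z_L + Z_0) = (280 − 50)/(280 + 50) = 230/330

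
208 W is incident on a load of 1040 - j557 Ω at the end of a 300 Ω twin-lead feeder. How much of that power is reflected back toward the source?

|Γ| = |(740 − j557)/(1340 − j557)| = 0.638
|Γ|² = 0.407
P_refl = |Γ|²·P_inc = 84.7 W, P_del = (1 − |Γ|²)·P_inc = 123 W

P_reflected ≈ 84.7 W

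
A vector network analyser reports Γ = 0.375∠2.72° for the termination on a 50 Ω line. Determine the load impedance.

Z_L ≈ 110 + j4.55 Ω

Z_L = Z_0·(1 + Γ)/(1 − Γ) = 50·(1.37 + j0.0178)/(0.625 − j0.0178)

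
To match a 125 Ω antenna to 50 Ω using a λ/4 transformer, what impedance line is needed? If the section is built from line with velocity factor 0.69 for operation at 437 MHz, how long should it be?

Z_qwt ≈ 79.1 Ω; length ≈ 11.8 cm

Z_qwt = √(Z_0·R_L) = √(50 × 125) = √6250
λ = 0.69·c/f = 0.474 m, so l = λ/4 = 0.118 m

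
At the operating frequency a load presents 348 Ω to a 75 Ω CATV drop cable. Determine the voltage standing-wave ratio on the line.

VSWR ≈ 4.64

Γ = (348 − 75)/(348 + 75) = 0.645
VSWR = (1 + 0.645)/(1 − 0.645)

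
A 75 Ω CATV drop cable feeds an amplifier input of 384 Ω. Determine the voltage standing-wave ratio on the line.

Γ = (384 − 75)/(384 + 75) = 0.673
VSWR = (1 + 0.673)/(1 − 0.673)

VSWR ≈ 5.12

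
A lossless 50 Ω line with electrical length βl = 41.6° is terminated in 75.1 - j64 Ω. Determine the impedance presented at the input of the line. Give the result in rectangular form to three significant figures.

Z_in ≈ 21.2 − j22.4 Ω

tan(βl) = tan(41.6°) = 0.888
Z_in = Z_0·(Z_L + jZ_0·tanβl)/(Z_0 + jZ_L·tanβl)
     = 50·(75.1 − j19.6)/(107 + j66.7)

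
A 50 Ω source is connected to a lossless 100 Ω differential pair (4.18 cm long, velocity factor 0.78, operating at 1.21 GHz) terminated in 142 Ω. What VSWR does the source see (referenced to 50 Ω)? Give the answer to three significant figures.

VSWR ≈ 1.5

λ = v/f = 0.78·c / 1.21 GHz = 0.193 m
βl = 2π·l/λ = 2π × 0.216 = 77.8°
tan(βl) = 4.63
Z_in = Z_0·(Z_L + jZ_0·tanβl)/(Z_0 + jZ_L·tanβl) = 72 − j10.6 Ω
Γ_s = (Z_in − Z_s)/(Z_in + Z_s) = (22 − j10.6)/(122 − j10.6), |Γ_s| = 0.2
VSWR = (1 + |Γ_s|)/(1 − |Γ_s|)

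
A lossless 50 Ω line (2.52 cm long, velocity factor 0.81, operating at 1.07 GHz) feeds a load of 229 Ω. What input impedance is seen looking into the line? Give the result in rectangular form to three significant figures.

λ = v/f = 0.81·c / 1.07 GHz = 0.227 m
βl = 2π·l/λ = 2π × 0.111 = 39.9°
tan(βl) = tan(39.9°) = 0.838
Z_in = Z_0·(Z_L + jZ_0·tanβl)/(Z_0 + jZ_L·tanβl)
     = 50·(229 + j41.9)/(50 + j192)

Z_in ≈ 24.8 − j53.2 Ω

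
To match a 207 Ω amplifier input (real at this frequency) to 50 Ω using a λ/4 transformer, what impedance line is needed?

Z_qwt = √(Z_0·R_L) = √(50 × 207) = √10350

Z_qwt ≈ 102 Ω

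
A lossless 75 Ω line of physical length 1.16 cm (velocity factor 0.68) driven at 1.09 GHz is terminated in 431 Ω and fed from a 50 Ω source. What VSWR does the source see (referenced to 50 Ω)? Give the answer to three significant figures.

VSWR ≈ 7.94

λ = v/f = 0.68·c / 1.09 GHz = 0.187 m
βl = 2π·l/λ = 2π × 0.062 = 22.3°
tan(βl) = 0.41
Z_in = Z_0·(Z_L + jZ_0·tanβl)/(Z_0 + jZ_L·tanβl) = 76.7 − j150 Ω
Γ_s = (Z_in − Z_s)/(Z_in + Z_s) = (26.7 − j150)/(127 − j150), |Γ_s| = 0.776
VSWR = (1 + |Γ_s|)/(1 − |Γ_s|)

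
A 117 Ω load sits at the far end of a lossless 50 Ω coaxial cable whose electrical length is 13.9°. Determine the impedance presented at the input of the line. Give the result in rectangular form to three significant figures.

tan(βl) = tan(13.9°) = 0.247
Z_in = Z_0·(Z_L + jZ_0·tanβl)/(Z_0 + jZ_L·tanβl)
     = 50·(117 + j12.4)/(50 + j29)

Z_in ≈ 93 − j41.5 Ω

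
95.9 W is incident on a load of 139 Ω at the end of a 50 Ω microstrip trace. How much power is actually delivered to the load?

Γ = (139 − 50)/(139 + 50) = 0.471
|Γ|² = 0.222
P_refl = |Γ|²·P_inc = 21.3 W, P_del = (1 − |Γ|²)·P_inc = 74.6 W

P_delivered ≈ 74.6 W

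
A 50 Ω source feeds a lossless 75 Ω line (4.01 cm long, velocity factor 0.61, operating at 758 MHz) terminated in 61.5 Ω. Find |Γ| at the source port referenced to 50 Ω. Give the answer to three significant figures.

λ = v/f = 0.61·c / 758 MHz = 0.241 m
βl = 2π·l/λ = 2π × 0.166 = 59.8°
tan(βl) = 1.72
Z_in = Z_0·(Z_L + jZ_0·tanβl)/(Z_0 + jZ_L·tanβl) = 81.4 + j14.1 Ω
Γ_s = (Z_in − Z_s)/(Z_in + Z_s) = (31.4 + j14.1)/(131 + j14.1), |Γ_s| = 0.261

|Γ| ≈ 0.261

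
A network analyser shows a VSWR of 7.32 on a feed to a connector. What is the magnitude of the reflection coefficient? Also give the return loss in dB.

|Γ| ≈ 0.76; return loss ≈ 2.39 dB

|Γ| = (S − 1)/(S + 1) = (7.32 − 1)/(7.32 + 1) = 6.32/8.32
RL = −20·log₁₀|Γ| = −20·log₁₀(0.76)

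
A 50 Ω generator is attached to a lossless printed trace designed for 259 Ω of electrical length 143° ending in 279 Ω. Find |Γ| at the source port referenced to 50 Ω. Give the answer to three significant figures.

tan(βl) = -0.754
Z_in = Z_0·(Z_L + jZ_0·tanβl)/(Z_0 + jZ_L·tanβl) = 264 + j18.9 Ω
Γ_s = (Z_in − Z_s)/(Z_in + Z_s) = (214 + j18.9)/(314 + j18.9), |Γ_s| = 0.683

|Γ| ≈ 0.683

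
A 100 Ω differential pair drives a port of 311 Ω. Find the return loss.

RL ≈ 5.79 dB

Γ = (311 − 100)/(311 + 100) = 0.513
RL = −20·log₁₀|Γ| = −20·log₁₀(0.513)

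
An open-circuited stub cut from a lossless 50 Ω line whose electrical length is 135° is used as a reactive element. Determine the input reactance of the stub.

X_in ≈ 50 Ω (inductive)

tan(βl) = -1
For an open-circuited stub, Z_in = −jZ_0·cot(βl) = −jZ_0/tan(βl)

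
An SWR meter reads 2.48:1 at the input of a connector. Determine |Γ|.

|Γ| = (S − 1)/(S + 1) = (2.48 − 1)/(2.48 + 1) = 1.48/3.48

|Γ| ≈ 0.425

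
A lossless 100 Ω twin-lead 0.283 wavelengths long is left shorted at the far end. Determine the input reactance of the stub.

X_in ≈ -475 Ω (capacitive)

βl = 2π × 0.283 = 102°
tan(βl) = -4.75
For a shorted stub, Z_in = jZ_0·tan(βl)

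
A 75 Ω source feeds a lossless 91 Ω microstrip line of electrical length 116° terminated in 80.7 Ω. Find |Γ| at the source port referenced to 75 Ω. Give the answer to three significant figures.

tan(βl) = -2.05
Z_in = Z_0·(Z_L + jZ_0·tanβl)/(Z_0 + jZ_L·tanβl) = 97.5 − j9.25 Ω
Γ_s = (Z_in − Z_s)/(Z_in + Z_s) = (22.5 − j9.25)/(173 − j9.25), |Γ_s| = 0.141

|Γ| ≈ 0.141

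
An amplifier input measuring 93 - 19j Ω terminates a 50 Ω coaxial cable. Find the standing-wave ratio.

VSWR ≈ 1.97

Γ = (Z_L − Z_0)/(Z_L + Z_0) = (43 − j19)/(143 − j19)
|Γ| = 47/144 = 0.326
VSWR = (1 + |Γ|)/(1 − |Γ|) = 1.33/0.674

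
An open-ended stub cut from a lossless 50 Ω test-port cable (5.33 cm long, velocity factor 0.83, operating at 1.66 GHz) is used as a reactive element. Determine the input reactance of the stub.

X_in ≈ 39 Ω (inductive)

λ = v/f = 0.83·c / 1.66 GHz = 0.15 m
βl = 2π·l/λ = 2π × 0.355 = 128°
tan(βl) = -1.28
For an open-ended stub, Z_in = −jZ_0·cot(βl) = −jZ_0/tan(βl)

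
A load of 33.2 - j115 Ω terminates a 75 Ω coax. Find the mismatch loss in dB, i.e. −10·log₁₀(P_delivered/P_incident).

mismatch loss ≈ 3.99 dB

Γ = (-41.8 − j115)/(108.2 − j115), |Γ| = 0.775
|Γ|² = 0.601, so P_del/P_inc = 1 − |Γ|² = 0.399
ML = −10·log₁₀(1 − |Γ|²)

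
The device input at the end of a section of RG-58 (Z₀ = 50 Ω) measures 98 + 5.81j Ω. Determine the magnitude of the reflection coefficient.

Γ = (Z_L − Z_0)/(Z_L + Z_0) = (48 + j5.81)/(148 + j5.81)
|Γ| = 48.4/148

|Γ| ≈ 0.326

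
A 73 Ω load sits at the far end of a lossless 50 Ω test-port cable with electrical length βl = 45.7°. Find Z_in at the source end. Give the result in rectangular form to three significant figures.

Z_in ≈ 46.2 − j17.9 Ω

tan(βl) = tan(45.7°) = 1.02
Z_in = Z_0·(Z_L + jZ_0·tanβl)/(Z_0 + jZ_L·tanβl)
     = 50·(73 + j51.2)/(50 + j74.8)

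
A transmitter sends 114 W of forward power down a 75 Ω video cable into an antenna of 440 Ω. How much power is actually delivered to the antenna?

P_delivered ≈ 56.7 W

Γ = (440 − 75)/(440 + 75) = 0.709
|Γ|² = 0.502
P_refl = |Γ|²·P_inc = 57.3 W, P_del = (1 − |Γ|²)·P_inc = 56.7 W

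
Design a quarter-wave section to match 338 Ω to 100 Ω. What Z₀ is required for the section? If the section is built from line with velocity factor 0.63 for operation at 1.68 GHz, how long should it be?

Z_qwt ≈ 184 Ω; length ≈ 2.81 cm

Z_qwt = √(Z_0·R_L) = √(100 × 338) = √33800
λ = 0.63·c/f = 0.113 m, so l = λ/4 = 0.0281 m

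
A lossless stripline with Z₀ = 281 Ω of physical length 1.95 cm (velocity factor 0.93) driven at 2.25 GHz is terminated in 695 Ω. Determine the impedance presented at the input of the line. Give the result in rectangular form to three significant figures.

Z_in ≈ 152 − j145 Ω

λ = v/f = 0.93·c / 2.25 GHz = 0.124 m
βl = 2π·l/λ = 2π × 0.157 = 56.6°
tan(βl) = tan(56.6°) = 1.52
Z_in = Z_0·(Z_L + jZ_0·tanβl)/(Z_0 + jZ_L·tanβl)
     = 281·(695 + j426)/(281 + j1050)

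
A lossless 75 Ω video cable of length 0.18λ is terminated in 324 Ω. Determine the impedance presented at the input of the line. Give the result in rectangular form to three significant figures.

βl = 2π × 0.18 = 64.8°
tan(βl) = tan(64.8°) = 2.13
Z_in = Z_0·(Z_L + jZ_0·tanβl)/(Z_0 + jZ_L·tanβl)
     = 75·(324 + j159)/(75 + j689)

Z_in ≈ 21 − j33 Ω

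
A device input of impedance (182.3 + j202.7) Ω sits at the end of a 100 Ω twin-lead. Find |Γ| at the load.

|Γ| ≈ 0.629

Γ = (Z_L − Z_0)/(Z_L + Z_0) = (82.3 + j202.7)/(282.3 + j202.7)
|Γ| = 219/348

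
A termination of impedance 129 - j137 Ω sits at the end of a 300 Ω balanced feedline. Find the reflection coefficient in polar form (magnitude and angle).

Γ ≈ 0.487 ∠ -124°

Γ = (Z_L − Z_0)/(Z_L + Z_0) = (-171 − j137)/(429 − j137)
|Γ| = 219/450 = 0.487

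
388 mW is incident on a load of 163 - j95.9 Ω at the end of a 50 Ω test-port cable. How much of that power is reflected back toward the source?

|Γ| = |(113 − j95.9)/(213 − j95.9)| = 0.634
|Γ|² = 0.403
P_refl = |Γ|²·P_inc = 156 mW, P_del = (1 − |Γ|²)·P_inc = 232 mW

P_reflected ≈ 156 mW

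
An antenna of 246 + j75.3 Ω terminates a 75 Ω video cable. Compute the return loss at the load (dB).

Γ = (171 + j75.3)/(321 + j75.3), |Γ| = 0.567
RL = −20·log₁₀|Γ| = −20·log₁₀(0.567)

RL ≈ 4.93 dB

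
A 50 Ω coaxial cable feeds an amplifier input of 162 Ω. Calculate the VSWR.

VSWR ≈ 3.24

Γ = (162 − 50)/(162 + 50) = 0.528
VSWR = (1 + 0.528)/(1 − 0.528)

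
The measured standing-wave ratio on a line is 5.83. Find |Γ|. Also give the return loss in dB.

|Γ| = (S − 1)/(S + 1) = (5.83 − 1)/(5.83 + 1) = 4.83/6.83
RL = −20·log₁₀|Γ| = −20·log₁₀(0.707)

|Γ| ≈ 0.707; return loss ≈ 3.01 dB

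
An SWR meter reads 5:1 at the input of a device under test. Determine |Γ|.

|Γ| = (S − 1)/(S + 1) = (5 − 1)/(5 + 1) = 4/6

|Γ| ≈ 0.667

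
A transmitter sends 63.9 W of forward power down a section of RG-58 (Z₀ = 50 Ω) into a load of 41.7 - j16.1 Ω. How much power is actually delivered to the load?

|Γ| = |(-8.3 − j16.1)/(91.7 − j16.1)| = 0.195
|Γ|² = 0.0379
P_refl = |Γ|²·P_inc = 2.42 W, P_del = (1 − |Γ|²)·P_inc = 61.5 W

P_delivered ≈ 61.5 W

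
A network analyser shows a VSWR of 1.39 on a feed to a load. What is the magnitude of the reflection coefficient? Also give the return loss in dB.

|Γ| ≈ 0.163; return loss ≈ 15.7 dB

|Γ| = (S − 1)/(S + 1) = (1.39 − 1)/(1.39 + 1) = 0.39/2.39
RL = −20·log₁₀|Γ| = −20·log₁₀(0.163)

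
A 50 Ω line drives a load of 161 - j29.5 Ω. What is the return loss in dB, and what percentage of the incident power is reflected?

Γ = (111 − j29.5)/(211 − j29.5), |Γ| = 0.539
RL = −20·log₁₀(0.539) = 5.37 dB
P_refl/P_inc = |Γ|² = 0.291

RL ≈ 5.37 dB; 29.1% of incident power reflected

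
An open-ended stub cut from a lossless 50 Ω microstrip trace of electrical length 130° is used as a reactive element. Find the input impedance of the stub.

Z_in ≈ +j42 Ω

tan(βl) = -1.19
For an open-ended stub, Z_in = −jZ_0·cot(βl) = −jZ_0/tan(βl)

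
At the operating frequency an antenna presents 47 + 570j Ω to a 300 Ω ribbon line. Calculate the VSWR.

Γ = (Z_L − Z_0)/(Z_L + Z_0) = (-253 + j570)/(347 + j570)
|Γ| = 624/667 = 0.935
VSWR = (1 + |Γ|)/(1 − |Γ|) = 1.93/0.0655

VSWR ≈ 29.5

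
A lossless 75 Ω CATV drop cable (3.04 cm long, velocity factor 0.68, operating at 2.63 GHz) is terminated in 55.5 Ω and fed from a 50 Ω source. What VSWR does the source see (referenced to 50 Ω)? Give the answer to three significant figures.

VSWR ≈ 1.58

λ = v/f = 0.68·c / 2.63 GHz = 0.0776 m
βl = 2π·l/λ = 2π × 0.392 = 141°
tan(βl) = -0.807
Z_in = Z_0·(Z_L + jZ_0·tanβl)/(Z_0 + jZ_L·tanβl) = 67.6 − j20.2 Ω
Γ_s = (Z_in − Z_s)/(Z_in + Z_s) = (17.6 − j20.2)/(118 − j20.2), |Γ_s| = 0.224
VSWR = (1 + |Γ_s|)/(1 − |Γ_s|)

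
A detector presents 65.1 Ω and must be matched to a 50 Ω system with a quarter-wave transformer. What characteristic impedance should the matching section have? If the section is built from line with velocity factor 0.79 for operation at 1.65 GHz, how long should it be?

Z_qwt ≈ 57.1 Ω; length ≈ 3.59 cm

Z_qwt = √(Z_0·R_L) = √(50 × 65.1) = √3255
λ = 0.79·c/f = 0.144 m, so l = λ/4 = 0.0359 m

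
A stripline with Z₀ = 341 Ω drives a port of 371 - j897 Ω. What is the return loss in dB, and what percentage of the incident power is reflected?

Γ = (30 − j897)/(712 − j897), |Γ| = 0.784
RL = −20·log₁₀(0.784) = 2.12 dB
P_refl/P_inc = |Γ|² = 0.614

RL ≈ 2.12 dB; 61.4% of incident power reflected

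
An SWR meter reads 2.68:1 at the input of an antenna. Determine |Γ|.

|Γ| ≈ 0.457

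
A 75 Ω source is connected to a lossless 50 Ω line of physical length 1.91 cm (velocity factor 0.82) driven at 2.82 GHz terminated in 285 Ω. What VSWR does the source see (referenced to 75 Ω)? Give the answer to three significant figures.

λ = v/f = 0.82·c / 2.82 GHz = 0.0872 m
βl = 2π·l/λ = 2π × 0.219 = 78.8°
tan(βl) = 5.06
Z_in = Z_0·(Z_L + jZ_0·tanβl)/(Z_0 + jZ_L·tanβl) = 9.1 − j9.56 Ω
Γ_s = (Z_in − Z_s)/(Z_in + Z_s) = (-65.9 − j9.56)/(84.1 − j9.56), |Γ_s| = 0.787
VSWR = (1 + |Γ_s|)/(1 − |Γ_s|)

VSWR ≈ 8.37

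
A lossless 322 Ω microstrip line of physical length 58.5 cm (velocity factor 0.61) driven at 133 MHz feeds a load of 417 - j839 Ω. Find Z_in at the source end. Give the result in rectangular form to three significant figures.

λ = v/f = 0.61·c / 133 MHz = 1.38 m
βl = 2π·l/λ = 2π × 0.425 = 153°
tan(βl) = tan(153°) = -0.508
Z_in = Z_0·(Z_L + jZ_0·tanβl)/(Z_0 + jZ_L·tanβl)
     = 322·(417 − j1000)/(-104 − j212)

Z_in ≈ 975 + j1110 Ω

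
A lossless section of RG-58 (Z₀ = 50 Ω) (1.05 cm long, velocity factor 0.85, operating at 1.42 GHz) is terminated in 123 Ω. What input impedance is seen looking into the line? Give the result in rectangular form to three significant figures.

Z_in ≈ 74.5 − j51.3 Ω

λ = v/f = 0.85·c / 1.42 GHz = 0.18 m
βl = 2π·l/λ = 2π × 0.0585 = 21°
tan(βl) = tan(21°) = 0.385
Z_in = Z_0·(Z_L + jZ_0·tanβl)/(Z_0 + jZ_L·tanβl)
     = 50·(123 + j19.2)/(50 + j47.3)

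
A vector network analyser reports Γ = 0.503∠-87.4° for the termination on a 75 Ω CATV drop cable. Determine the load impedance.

Z_L ≈ 46.4 − j62.4 Ω

Z_L = Z_0·(1 + Γ)/(1 − Γ) = 75·(1.02 − j0.502)/(0.977 + j0.502)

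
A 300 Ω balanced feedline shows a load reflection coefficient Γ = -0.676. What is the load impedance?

Z_L ≈ 58 Ω

Z_L = Z_0·(1 + Γ)/(1 − Γ) = 300·(0.324)/(1.68)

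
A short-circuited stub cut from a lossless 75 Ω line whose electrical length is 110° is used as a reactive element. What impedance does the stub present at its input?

tan(βl) = -2.75
For a short-circuited stub, Z_in = jZ_0·tan(βl)

Z_in ≈ −j206 Ω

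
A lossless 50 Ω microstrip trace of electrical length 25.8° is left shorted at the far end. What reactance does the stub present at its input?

tan(βl) = 0.483
For a shorted stub, Z_in = jZ_0·tan(βl)

X_in ≈ 24.2 Ω (inductive)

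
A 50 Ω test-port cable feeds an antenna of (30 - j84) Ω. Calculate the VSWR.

VSWR ≈ 6.82

Γ = (Z_L − Z_0)/(Z_L + Z_0) = (-20 − j84)/(80 − j84)
|Γ| = 86.3/116 = 0.744
VSWR = (1 + |Γ|)/(1 − |Γ|) = 1.74/0.256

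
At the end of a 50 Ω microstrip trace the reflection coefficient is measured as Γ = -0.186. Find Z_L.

Z_L ≈ 34.3 Ω

Z_L = Z_0·(1 + Γ)/(1 − Γ) = 50·(0.814)/(1.19)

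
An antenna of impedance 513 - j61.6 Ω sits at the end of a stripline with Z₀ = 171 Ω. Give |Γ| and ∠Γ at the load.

Γ ≈ 0.506 ∠ -5.06°

Γ = (Z_L − Z_0)/(Z_L + Z_0) = (342 − j61.6)/(684 − j61.6)
|Γ| = 348/687 = 0.506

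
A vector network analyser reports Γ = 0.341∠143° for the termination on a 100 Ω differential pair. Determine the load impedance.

Z_L ≈ 53.2 + j24.7 Ω

Z_L = Z_0·(1 + Γ)/(1 − Γ) = 100·(0.728 + j0.205)/(1.27 − j0.205)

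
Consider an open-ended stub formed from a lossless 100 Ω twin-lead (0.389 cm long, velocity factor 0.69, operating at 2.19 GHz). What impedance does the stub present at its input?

λ = v/f = 0.69·c / 2.19 GHz = 0.0945 m
βl = 2π·l/λ = 2π × 0.0412 = 14.8°
tan(βl) = 0.265
For an open-ended stub, Z_in = −jZ_0·cot(βl) = −jZ_0/tan(βl)

Z_in ≈ −j378 Ω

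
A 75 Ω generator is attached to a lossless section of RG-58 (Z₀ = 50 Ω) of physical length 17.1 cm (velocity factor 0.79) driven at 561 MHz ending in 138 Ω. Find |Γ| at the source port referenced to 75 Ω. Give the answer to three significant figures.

|Γ| ≈ 0.45

λ = v/f = 0.79·c / 561 MHz = 0.422 m
βl = 2π·l/λ = 2π × 0.405 = 146°
tan(βl) = -0.682
Z_in = Z_0·(Z_L + jZ_0·tanβl)/(Z_0 + jZ_L·tanβl) = 44.5 + j49.7 Ω
Γ_s = (Z_in − Z_s)/(Z_in + Z_s) = (-30.5 + j49.7)/(120 + j49.7), |Γ_s| = 0.45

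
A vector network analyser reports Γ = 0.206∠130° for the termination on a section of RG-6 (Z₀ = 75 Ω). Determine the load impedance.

Z_L = Z_0·(1 + Γ)/(1 − Γ) = 75·(0.868 + j0.158)/(1.13 − j0.158)

Z_L ≈ 54.9 + j18.1 Ω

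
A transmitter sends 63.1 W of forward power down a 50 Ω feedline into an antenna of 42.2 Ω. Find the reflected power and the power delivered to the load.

P_reflected ≈ 0.452 W; P_delivered ≈ 62.6 W

Γ = (42.2 − 50)/(42.2 + 50) = -0.0846
|Γ|² = 0.00716
P_refl = |Γ|²·P_inc = 0.452 W, P_del = (1 − |Γ|²)·P_inc = 62.6 W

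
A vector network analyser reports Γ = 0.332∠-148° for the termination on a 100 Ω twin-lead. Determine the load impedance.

Z_L = Z_0·(1 + Γ)/(1 − Γ) = 100·(0.718 − j0.176)/(1.28 + j0.176)

Z_L ≈ 53.2 − j21 Ω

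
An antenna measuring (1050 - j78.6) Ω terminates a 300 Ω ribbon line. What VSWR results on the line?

VSWR ≈ 3.52

Γ = (Z_L − Z_0)/(Z_L + Z_0) = (750 − j78.6)/(1350 − j78.6)
|Γ| = 754/1350 = 0.558
VSWR = (1 + |Γ|)/(1 − |Γ|) = 1.56/0.442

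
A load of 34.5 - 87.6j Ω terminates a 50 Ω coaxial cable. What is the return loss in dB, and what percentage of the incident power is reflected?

RL ≈ 2.72 dB; 53.4% of incident power reflected

Γ = (-15.5 − j87.6)/(84.5 − j87.6), |Γ| = 0.731
RL = −20·log₁₀(0.731) = 2.72 dB
P_refl/P_inc = |Γ|² = 0.534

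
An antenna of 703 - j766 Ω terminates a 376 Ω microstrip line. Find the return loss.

RL ≈ 4.02 dB

Γ = (327 − j766)/(1079 − j766), |Γ| = 0.629
RL = −20·log₁₀|Γ| = −20·log₁₀(0.629)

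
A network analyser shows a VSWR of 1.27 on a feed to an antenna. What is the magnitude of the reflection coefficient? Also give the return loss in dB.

|Γ| ≈ 0.119; return loss ≈ 18.5 dB

|Γ| = (S − 1)/(S + 1) = (1.27 − 1)/(1.27 + 1) = 0.27/2.27
RL = −20·log₁₀|Γ| = −20·log₁₀(0.119)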